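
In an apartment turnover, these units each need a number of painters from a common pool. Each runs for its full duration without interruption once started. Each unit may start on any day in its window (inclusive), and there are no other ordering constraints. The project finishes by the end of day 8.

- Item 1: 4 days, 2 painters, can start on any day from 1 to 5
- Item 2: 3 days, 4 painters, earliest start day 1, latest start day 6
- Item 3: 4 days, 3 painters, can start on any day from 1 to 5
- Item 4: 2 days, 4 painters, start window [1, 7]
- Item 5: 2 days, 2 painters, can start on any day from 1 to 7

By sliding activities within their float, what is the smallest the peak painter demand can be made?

Early-start (Item 1@1, Item 2@1, Item 3@1, Item 4@1, Item 5@1) gives peak 15: d1:15  d2:15  d3:9  d4:5  d5:0  d6:0  d7:0  d8:0.
Shift Item 3→4, Item 4→5, Item 5→7.
Schedule Item 1@1, Item 2@1, Item 3@4, Item 4@5, Item 5@7: d1:6  d2:6  d3:6  d4:5  d5:7  d6:7  d7:5  d8:2 — peak 7.

7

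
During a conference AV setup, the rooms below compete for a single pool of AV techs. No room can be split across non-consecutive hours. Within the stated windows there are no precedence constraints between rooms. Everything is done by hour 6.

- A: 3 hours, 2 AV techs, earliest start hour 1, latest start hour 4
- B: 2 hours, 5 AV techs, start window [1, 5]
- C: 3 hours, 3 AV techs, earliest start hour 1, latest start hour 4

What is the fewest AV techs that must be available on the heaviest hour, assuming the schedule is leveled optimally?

Early-start (A@1, B@1, C@1) gives peak 10: h1:10  h2:10  h3:5  h4:0  h5:0  h6:0.
Shift B→4.
Schedule A@1, B@4, C@1: h1:5  h2:5  h3:5  h4:5  h5:5  h6:0 — peak 5.
Total AV tech-hours = 25 over 6 hours ⇒ peak ≥ ⌈25/6⌉ = 5, so 5 is optimal.

5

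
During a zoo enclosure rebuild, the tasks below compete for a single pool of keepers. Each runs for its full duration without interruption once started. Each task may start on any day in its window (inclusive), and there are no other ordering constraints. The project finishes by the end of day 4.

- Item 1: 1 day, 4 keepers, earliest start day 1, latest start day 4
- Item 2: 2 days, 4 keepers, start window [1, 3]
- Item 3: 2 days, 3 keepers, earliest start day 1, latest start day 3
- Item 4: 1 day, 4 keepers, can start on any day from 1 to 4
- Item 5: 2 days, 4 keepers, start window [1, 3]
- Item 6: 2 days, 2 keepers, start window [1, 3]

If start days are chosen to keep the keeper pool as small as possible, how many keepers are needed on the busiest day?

9

Early-start (Item 1@1, Item 2@1, Item 3@1, Item 4@1, Item 5@1, Item 6@1) gives peak 21: d1:21  d2:13  d3:0  d4:0.
Shift Item 3→2, Item 4→4, Item 5→3, Item 6→2.
Schedule Item 1@1, Item 2@1, Item 3@2, Item 4@4, Item 5@3, Item 6@2: d1:8  d2:9  d3:9  d4:8 — peak 9.
Total keeper-days = 34 over 4 days ⇒ peak ≥ ⌈34/4⌉ = 9, so 9 is optimal.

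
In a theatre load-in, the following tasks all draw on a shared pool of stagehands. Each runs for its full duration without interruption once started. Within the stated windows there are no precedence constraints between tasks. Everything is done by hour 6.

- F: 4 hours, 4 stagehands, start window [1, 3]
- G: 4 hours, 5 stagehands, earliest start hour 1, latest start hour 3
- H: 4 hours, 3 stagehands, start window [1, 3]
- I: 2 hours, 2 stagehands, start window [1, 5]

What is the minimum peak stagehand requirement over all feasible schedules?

12

Early-start (F@1, G@1, H@1, I@1) gives peak 14: h1:14  h2:14  h3:12  h4:12  h5:0  h6:0.
Shift I→5.
Schedule F@1, G@1, H@1, I@5: h1:12  h2:12  h3:12  h4:12  h5:2  h6:2 — peak 12.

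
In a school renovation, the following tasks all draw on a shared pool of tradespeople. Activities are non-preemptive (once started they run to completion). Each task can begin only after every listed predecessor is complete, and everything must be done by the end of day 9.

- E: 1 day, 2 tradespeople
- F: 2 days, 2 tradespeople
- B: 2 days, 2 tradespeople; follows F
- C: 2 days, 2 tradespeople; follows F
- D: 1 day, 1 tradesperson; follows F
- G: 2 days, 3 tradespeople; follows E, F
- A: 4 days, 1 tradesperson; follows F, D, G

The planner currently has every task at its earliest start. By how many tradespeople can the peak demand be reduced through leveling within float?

Early-start peak: d1:4  d2:2  d3:8  d4:7  d5:1  d6:1  d7:1  d8:1  d9:0 ⇒ 8.
Leveled (E@3, F@1, B@6, C@8, D@3, G@4, A@6): d1:2  d2:2  d3:3  d4:3  d5:3  d6:3  d7:3  d8:3  d9:3 ⇒ 3.
Reduction 8 − 3 = 5.

5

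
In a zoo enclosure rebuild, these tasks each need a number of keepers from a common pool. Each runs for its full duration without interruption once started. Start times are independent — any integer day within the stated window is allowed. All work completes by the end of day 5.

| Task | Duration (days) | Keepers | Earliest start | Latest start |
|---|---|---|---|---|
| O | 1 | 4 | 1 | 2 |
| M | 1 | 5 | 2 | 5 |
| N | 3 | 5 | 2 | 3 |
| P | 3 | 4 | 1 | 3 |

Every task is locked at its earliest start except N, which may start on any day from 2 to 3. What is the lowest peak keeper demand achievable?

N@2: d1:8  d2:14  d3:9  d4:5  d5:0 → peak 14
N@3: d1:8  d2:9  d3:9  d4:5  d5:5 → peak 9
Best is N@3, peak 9.

9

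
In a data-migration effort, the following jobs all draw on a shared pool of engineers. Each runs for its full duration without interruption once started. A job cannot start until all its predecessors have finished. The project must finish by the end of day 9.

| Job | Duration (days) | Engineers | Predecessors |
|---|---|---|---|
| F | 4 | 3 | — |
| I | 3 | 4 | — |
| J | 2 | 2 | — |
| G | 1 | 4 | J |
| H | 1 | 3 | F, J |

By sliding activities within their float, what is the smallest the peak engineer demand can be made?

5

Early-start (F@1, I@1, J@1, G@3, H@5) gives peak 11: d1:9  d2:9  d3:11  d4:3  d5:3  d6:0  d7:0  d8:0  d9:0.
Shift I→5, G→8, H→9.
Schedule F@1, I@5, J@1, G@8, H@9: d1:5  d2:5  d3:3  d4:3  d5:4  d6:4  d7:4  d8:4  d9:3 — peak 5.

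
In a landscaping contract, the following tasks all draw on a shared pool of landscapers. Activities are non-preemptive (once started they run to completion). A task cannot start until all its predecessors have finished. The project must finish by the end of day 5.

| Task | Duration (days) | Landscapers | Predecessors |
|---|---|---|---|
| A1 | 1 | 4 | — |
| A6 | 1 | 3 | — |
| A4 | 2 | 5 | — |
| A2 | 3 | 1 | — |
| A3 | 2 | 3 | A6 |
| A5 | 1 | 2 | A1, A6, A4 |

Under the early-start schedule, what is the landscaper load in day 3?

At early start, day 3 has: A2, A3, A5.
Demand: 1 + 3 + 2 = 6.

6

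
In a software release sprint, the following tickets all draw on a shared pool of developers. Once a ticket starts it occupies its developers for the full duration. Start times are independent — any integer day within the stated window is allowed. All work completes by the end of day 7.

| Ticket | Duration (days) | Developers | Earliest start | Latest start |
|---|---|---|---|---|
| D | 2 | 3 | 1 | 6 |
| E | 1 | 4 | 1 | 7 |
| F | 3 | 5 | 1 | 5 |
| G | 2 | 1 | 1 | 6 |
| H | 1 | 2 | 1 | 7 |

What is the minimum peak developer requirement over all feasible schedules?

Early-start (D@1, E@1, F@1, G@1, H@1) gives peak 15: d1:15  d2:9  d3:5  d4:0  d5:0  d6:0  d7:0.
Shift E→3, F→4, H→7.
Schedule D@1, E@3, F@4, G@1, H@7: d1:4  d2:4  d3:4  d4:5  d5:5  d6:5  d7:2 — peak 5.
Total developer-days = 29 over 7 days ⇒ peak ≥ ⌈29/7⌉ = 5, so 5 is optimal.

5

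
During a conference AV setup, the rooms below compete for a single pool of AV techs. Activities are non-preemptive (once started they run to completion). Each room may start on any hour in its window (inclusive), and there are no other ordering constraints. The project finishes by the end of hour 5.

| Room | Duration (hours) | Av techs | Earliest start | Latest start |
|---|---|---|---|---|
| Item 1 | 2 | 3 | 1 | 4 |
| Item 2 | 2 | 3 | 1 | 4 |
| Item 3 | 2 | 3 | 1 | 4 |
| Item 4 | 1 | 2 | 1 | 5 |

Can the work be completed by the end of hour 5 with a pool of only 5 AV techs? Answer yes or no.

The minimum achievable peak is 6; 5 < 6, so no feasible schedule stays within the cap.

no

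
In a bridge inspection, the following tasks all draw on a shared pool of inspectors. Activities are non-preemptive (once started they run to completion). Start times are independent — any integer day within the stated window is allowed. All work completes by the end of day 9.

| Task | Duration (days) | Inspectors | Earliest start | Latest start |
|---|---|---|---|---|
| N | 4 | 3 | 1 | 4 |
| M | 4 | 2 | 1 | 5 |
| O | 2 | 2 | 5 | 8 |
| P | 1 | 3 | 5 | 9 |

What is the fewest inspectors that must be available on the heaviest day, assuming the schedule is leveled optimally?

4

Early-start (N@1, M@1, O@5, P@5) gives peak 5: d1:5  d2:5  d3:5  d4:5  d5:5  d6:2  d7:0  d8:0  d9:0.
Shift M→5, P→9.
Schedule N@1, M@5, O@5, P@9: d1:3  d2:3  d3:3  d4:3  d5:4  d6:4  d7:2  d8:2  d9:3 — peak 4.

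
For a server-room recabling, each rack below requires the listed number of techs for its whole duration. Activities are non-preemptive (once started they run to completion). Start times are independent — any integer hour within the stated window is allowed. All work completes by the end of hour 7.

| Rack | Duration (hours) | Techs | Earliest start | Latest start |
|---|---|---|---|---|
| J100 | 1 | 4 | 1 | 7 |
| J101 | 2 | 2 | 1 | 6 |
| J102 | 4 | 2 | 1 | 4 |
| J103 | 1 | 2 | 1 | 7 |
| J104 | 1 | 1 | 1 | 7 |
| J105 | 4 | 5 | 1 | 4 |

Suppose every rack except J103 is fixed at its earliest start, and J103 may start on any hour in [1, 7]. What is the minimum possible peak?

14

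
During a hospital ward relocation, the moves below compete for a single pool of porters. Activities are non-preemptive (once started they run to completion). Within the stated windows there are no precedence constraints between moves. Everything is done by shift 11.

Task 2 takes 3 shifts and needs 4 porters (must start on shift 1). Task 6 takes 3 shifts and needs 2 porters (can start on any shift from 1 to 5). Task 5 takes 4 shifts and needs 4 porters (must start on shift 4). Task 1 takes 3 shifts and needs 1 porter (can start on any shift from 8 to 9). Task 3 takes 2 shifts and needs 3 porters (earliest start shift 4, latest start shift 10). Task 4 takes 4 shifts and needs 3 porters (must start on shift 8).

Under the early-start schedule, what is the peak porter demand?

Early-start schedule: Task 2@1, Task 6@1, Task 5@4, Task 1@8, Task 3@4, Task 4@8.
Load per shift: shift 1: 6, shift 2: 6, shift 3: 6, shift 4: 7, shift 5: 7, shift 6: 4, shift 7: 4, shift 8: 4, shift 9: 4, shift 10: 4, shift 11: 3.
Peak is 7.

7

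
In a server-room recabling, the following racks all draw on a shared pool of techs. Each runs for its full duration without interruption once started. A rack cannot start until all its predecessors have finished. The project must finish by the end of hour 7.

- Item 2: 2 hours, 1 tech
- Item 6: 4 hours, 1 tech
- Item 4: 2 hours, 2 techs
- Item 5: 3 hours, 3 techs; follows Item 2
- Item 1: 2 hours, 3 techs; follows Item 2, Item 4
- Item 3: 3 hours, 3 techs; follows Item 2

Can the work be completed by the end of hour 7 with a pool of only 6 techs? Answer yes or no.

yes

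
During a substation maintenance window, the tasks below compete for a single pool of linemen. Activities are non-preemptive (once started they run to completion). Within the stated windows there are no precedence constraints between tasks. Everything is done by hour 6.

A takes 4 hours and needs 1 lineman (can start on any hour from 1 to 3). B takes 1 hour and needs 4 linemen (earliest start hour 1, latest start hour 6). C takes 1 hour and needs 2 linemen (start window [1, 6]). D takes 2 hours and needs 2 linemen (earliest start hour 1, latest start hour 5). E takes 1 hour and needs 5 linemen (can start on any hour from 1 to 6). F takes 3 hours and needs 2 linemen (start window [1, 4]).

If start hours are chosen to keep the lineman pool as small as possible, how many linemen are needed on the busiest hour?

Early-start (A@1, B@1, C@1, D@1, E@1, F@1) gives peak 16: h1:16  h2:5  h3:3  h4:1  h5:0  h6:0.
Shift C→2, D→2, E→6, F→3.
Schedule A@1, B@1, C@2, D@2, E@6, F@3: h1:5  h2:5  h3:5  h4:3  h5:2  h6:5 — peak 5.
Total lineman-hours = 25 over 6 hours ⇒ peak ≥ ⌈25/6⌉ = 5, so 5 is optimal.

5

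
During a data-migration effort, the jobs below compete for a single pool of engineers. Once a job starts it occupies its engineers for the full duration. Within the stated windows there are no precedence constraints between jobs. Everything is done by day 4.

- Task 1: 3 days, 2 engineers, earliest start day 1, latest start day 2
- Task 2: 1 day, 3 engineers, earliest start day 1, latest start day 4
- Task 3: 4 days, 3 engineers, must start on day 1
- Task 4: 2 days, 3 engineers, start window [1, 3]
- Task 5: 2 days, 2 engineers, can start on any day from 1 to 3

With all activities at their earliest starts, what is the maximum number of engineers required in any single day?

Early-start schedule: Task 1@1, Task 2@1, Task 3@1, Task 4@1, Task 5@1.
Load per day: day 1: 13, day 2: 10, day 3: 5, day 4: 3.
Peak is 13.

13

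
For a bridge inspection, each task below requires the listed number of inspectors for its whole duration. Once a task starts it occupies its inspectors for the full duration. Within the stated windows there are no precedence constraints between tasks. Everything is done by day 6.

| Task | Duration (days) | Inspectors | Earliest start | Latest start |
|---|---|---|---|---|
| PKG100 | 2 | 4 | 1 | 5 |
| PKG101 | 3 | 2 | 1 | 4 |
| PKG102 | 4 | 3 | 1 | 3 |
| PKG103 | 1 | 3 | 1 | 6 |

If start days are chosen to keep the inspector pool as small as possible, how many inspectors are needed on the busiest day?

Early-start (PKG100@1, PKG101@1, PKG102@1, PKG103@1) gives peak 12: d1:12  d2:9  d3:5  d4:3  d5:0  d6:0.
Shift PKG102→3, PKG103→4.
Schedule PKG100@1, PKG101@1, PKG102@3, PKG103@4: d1:6  d2:6  d3:5  d4:6  d5:3  d6:3 — peak 6.

6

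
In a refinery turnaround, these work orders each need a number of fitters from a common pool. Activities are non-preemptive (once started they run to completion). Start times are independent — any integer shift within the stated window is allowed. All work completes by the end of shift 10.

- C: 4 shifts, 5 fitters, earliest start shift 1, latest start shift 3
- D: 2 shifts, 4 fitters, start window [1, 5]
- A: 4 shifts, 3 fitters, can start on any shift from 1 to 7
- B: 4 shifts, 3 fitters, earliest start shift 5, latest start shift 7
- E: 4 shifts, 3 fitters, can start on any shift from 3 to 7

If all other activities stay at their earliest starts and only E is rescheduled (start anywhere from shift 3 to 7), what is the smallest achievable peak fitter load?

E@3: s1:12  s2:12  s3:11  s4:11  s5:6  s6:6  s7:3  s8:3  s9:0  s10:0 → peak 12
E@4: s1:12  s2:12  s3:8  s4:11  s5:6  s6:6  s7:6  s8:3  s9:0  s10:0 → peak 12
E@5: s1:12  s2:12  s3:8  s4:8  s5:6  s6:6  s7:6  s8:6  s9:0  s10:0 → peak 12
E@6: s1:12  s2:12  s3:8  s4:8  s5:3  s6:6  s7:6  s8:6  s9:3  s10:0 → peak 12
E@7: s1:12  s2:12  s3:8  s4:8  s5:3  s6:3  s7:6  s8:6  s9:3  s10:3 → peak 12
Best is E@3, peak 12.

12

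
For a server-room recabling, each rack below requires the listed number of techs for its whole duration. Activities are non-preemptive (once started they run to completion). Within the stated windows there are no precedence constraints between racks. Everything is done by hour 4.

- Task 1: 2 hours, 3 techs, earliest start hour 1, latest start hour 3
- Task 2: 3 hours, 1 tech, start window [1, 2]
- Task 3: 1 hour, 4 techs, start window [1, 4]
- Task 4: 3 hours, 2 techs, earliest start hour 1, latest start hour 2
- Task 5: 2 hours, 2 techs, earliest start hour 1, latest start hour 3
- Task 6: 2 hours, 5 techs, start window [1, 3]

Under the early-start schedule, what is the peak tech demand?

17

Early-start schedule: Task 1@1, Task 2@1, Task 3@1, Task 4@1, Task 5@1, Task 6@1.
Load per hour: hour 1: 17, hour 2: 13, hour 3: 3, hour 4: 0.
Peak is 17.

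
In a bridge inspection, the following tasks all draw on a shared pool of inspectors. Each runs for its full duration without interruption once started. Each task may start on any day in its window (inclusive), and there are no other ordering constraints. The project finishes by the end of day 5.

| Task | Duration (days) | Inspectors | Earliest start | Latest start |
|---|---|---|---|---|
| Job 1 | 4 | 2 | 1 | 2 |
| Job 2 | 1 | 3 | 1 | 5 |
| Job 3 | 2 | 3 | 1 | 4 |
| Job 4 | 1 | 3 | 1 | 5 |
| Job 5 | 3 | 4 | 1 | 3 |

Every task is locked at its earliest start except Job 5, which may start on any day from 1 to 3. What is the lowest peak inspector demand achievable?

Job 5@1: d1:15  d2:9  d3:6  d4:2  d5:0 → peak 15
Job 5@2: d1:11  d2:9  d3:6  d4:6  d5:0 → peak 11
Job 5@3: d1:11  d2:5  d3:6  d4:6  d5:4 → peak 11
Best is Job 5@2, peak 11.

11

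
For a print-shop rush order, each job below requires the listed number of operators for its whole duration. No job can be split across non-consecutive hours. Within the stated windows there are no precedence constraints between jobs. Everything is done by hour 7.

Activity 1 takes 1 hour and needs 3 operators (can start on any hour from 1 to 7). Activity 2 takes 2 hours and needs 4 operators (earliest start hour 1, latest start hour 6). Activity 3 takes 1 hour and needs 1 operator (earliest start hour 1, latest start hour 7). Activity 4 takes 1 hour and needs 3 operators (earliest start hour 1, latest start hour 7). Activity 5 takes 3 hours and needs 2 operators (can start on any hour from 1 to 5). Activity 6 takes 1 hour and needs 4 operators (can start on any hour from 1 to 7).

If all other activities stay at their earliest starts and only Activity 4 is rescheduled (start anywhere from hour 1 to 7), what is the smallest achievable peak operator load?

Activity 4@1: h1:17  h2:6  h3:2  h4:0  h5:0  h6:0  h7:0 → peak 17
Activity 4@2: h1:14  h2:9  h3:2  h4:0  h5:0  h6:0  h7:0 → peak 14
Activity 4@3: h1:14  h2:6  h3:5  h4:0  h5:0  h6:0  h7:0 → peak 14
Activity 4@4: h1:14  h2:6  h3:2  h4:3  h5:0  h6:0  h7:0 → peak 14
Activity 4@5: h1:14  h2:6  h3:2  h4:0  h5:3  h6:0  h7:0 → peak 14
Activity 4@6: h1:14  h2:6  h3:2  h4:0  h5:0  h6:3  h7:0 → peak 14
Activity 4@7: h1:14  h2:6  h3:2  h4:0  h5:0  h6:0  h7:3 → peak 14
Best is Activity 4@2, peak 14.

14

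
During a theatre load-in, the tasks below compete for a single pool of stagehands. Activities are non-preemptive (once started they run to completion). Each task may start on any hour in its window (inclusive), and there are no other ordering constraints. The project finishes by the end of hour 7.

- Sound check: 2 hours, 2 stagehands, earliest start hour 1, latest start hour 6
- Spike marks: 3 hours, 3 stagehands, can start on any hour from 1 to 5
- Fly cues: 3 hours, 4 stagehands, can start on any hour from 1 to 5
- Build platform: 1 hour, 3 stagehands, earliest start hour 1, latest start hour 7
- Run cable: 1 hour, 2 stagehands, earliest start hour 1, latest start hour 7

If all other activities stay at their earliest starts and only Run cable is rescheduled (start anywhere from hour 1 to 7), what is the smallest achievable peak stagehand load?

Run cable@1: h1:14  h2:9  h3:7  h4:0  h5:0  h6:0  h7:0 → peak 14
Run cable@2: h1:12  h2:11  h3:7  h4:0  h5:0  h6:0  h7:0 → peak 12
Run cable@3: h1:12  h2:9  h3:9  h4:0  h5:0  h6:0  h7:0 → peak 12
Run cable@4: h1:12  h2:9  h3:7  h4:2  h5:0  h6:0  h7:0 → peak 12
Run cable@5: h1:12  h2:9  h3:7  h4:0  h5:2  h6:0  h7:0 → peak 12
Run cable@6: h1:12  h2:9  h3:7  h4:0  h5:0  h6:2  h7:0 → peak 12
Run cable@7: h1:12  h2:9  h3:7  h4:0  h5:0  h6:0  h7:2 → peak 12
Best is Run cable@2, peak 12.

12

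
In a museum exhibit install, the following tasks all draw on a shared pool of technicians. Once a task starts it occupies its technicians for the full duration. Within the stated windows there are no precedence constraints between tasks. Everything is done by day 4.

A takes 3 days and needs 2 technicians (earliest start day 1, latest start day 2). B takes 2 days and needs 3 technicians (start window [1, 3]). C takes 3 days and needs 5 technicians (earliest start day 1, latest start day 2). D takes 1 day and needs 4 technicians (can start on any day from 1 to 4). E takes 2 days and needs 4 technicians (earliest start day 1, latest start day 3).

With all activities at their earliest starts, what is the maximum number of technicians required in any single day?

Early-start schedule: A@1, B@1, C@1, D@1, E@1.
Load per day: day 1: 18, day 2: 14, day 3: 7, day 4: 0.
Peak is 18.

18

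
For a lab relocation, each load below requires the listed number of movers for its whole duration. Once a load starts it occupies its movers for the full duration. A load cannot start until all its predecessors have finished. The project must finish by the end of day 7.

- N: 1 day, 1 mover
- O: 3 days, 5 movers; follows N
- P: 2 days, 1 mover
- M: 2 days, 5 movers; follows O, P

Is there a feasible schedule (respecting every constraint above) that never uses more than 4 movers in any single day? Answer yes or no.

The minimum achievable peak is 5; 4 < 5, so no feasible schedule stays within the cap.

no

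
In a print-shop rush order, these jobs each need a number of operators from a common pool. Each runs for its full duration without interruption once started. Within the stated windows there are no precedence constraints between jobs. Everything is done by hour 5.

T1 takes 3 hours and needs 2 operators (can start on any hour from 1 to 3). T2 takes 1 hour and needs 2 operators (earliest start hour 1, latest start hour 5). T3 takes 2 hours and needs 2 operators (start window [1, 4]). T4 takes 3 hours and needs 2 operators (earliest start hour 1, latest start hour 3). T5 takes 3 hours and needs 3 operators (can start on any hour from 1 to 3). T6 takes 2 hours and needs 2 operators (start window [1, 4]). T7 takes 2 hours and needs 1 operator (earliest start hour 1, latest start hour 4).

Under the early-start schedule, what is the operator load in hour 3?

At early start, hour 3 has: T1, T4, T5.
Demand: 2 + 2 + 3 = 7.

7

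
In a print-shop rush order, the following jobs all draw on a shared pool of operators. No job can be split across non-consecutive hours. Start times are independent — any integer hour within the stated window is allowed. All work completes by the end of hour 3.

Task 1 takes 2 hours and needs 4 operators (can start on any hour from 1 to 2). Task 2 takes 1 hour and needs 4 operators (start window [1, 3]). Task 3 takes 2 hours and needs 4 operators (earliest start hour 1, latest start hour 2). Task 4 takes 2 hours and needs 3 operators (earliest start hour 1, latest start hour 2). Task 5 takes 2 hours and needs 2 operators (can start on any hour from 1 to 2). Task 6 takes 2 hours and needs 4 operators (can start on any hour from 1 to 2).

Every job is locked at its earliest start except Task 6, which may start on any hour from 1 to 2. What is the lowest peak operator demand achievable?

17

Task 6@1: h1:21  h2:17  h3:0 → peak 21
Task 6@2: h1:17  h2:17  h3:4 → peak 17
Best is Task 6@2, peak 17.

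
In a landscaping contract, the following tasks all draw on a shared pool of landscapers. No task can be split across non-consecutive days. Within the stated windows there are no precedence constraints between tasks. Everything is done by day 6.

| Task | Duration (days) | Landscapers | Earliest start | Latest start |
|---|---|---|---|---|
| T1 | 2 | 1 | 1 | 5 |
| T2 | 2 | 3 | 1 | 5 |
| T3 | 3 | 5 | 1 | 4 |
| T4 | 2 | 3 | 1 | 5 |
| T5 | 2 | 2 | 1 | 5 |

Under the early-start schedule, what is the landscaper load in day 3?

5

At early start, day 3 has: T3.
Demand: 5 = 5.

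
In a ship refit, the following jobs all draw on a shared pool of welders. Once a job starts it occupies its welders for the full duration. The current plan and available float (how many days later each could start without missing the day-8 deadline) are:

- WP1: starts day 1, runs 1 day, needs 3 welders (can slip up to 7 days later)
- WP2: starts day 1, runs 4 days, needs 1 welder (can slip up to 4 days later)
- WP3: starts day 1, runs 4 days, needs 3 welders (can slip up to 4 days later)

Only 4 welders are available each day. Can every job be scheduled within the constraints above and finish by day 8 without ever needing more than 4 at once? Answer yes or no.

yes

Schedule WP1@1, WP2@1, WP3@2: d1:4  d2:4  d3:4  d4:4  d5:3  d6:0  d7:0  d8:0 — peak 4 ≤ 4.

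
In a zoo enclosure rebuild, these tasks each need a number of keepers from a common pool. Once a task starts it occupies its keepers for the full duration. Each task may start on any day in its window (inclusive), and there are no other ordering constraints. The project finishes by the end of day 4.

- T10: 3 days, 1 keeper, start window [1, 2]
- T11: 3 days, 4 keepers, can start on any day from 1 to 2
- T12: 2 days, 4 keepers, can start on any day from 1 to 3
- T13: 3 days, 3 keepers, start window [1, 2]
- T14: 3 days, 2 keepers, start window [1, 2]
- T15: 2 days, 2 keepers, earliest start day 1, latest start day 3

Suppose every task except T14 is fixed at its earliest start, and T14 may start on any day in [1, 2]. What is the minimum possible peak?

T14@1: d1:16  d2:16  d3:10  d4:0 → peak 16
T14@2: d1:14  d2:16  d3:10  d4:2 → peak 16
Best is T14@1, peak 16.

16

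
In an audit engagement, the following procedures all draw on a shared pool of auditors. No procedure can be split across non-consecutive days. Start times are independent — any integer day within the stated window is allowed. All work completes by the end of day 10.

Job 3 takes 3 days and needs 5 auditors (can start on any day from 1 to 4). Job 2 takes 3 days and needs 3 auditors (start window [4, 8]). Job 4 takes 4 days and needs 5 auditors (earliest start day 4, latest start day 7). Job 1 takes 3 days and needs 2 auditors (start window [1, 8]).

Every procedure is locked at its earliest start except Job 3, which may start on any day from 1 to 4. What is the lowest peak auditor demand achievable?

Job 3@1: d1:7  d2:7  d3:7  d4:8  d5:8  d6:8  d7:5  d8:0  d9:0  d10:0 → peak 8
Job 3@2: d1:2  d2:7  d3:7  d4:13  d5:8  d6:8  d7:5  d8:0  d9:0  d10:0 → peak 13
Job 3@3: d1:2  d2:2  d3:7  d4:13  d5:13  d6:8  d7:5  d8:0  d9:0  d10:0 → peak 13
Job 3@4: d1:2  d2:2  d3:2  d4:13  d5:13  d6:13  d7:5  d8:0  d9:0  d10:0 → peak 13
Best is Job 3@1, peak 8.

8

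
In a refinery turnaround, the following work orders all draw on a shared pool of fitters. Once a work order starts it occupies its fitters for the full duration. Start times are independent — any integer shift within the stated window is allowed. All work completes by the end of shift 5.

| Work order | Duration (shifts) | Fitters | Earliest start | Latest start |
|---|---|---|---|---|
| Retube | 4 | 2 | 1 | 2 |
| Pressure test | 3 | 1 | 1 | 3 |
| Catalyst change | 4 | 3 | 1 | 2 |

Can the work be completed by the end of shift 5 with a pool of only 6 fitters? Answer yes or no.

yes

Schedule Retube@1, Pressure test@1, Catalyst change@1: s1:6  s2:6  s3:6  s4:5  s5:0 — peak 6 ≤ 6.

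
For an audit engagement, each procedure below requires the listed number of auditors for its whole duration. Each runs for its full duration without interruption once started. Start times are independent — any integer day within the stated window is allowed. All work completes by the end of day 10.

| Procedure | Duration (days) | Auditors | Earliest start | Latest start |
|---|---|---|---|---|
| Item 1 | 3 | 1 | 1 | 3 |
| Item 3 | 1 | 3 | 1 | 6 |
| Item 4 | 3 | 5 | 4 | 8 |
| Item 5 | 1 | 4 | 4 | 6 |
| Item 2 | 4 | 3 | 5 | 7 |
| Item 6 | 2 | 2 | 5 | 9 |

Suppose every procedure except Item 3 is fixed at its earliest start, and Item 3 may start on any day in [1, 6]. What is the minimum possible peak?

10

Item 3@1: d1:4  d2:1  d3:1  d4:9  d5:10  d6:10  d7:3  d8:3  d9:0  d10:0 → peak 10
Item 3@2: d1:1  d2:4  d3:1  d4:9  d5:10  d6:10  d7:3  d8:3  d9:0  d10:0 → peak 10
Item 3@3: d1:1  d2:1  d3:4  d4:9  d5:10  d6:10  d7:3  d8:3  d9:0  d10:0 → peak 10
Item 3@4: d1:1  d2:1  d3:1  d4:12  d5:10  d6:10  d7:3  d8:3  d9:0  d10:0 → peak 12
Item 3@5: d1:1  d2:1  d3:1  d4:9  d5:13  d6:10  d7:3  d8:3  d9:0  d10:0 → peak 13
Item 3@6: d1:1  d2:1  d3:1  d4:9  d5:10  d6:13  d7:3  d8:3  d9:0  d10:0 → peak 13
Best is Item 3@1, peak 10.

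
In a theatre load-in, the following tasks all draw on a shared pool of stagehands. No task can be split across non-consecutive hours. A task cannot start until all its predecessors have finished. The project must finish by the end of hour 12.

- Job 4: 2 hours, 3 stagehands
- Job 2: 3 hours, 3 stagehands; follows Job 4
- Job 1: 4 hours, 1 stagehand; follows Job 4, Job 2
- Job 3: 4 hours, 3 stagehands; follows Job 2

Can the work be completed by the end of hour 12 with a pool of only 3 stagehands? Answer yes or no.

no

The minimum achievable peak is 4; 3 < 4, so no feasible schedule stays within the cap.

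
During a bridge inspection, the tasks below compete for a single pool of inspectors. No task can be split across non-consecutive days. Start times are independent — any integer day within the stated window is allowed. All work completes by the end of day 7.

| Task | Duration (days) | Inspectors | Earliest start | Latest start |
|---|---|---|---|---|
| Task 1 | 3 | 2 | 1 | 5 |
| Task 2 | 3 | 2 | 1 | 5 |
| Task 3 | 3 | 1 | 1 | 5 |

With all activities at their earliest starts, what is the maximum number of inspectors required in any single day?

5

Early-start schedule: Task 1@1, Task 2@1, Task 3@1.
Load per day: day 1: 5, day 2: 5, day 3: 5, day 4: 0, day 5: 0, day 6: 0, day 7: 0.
Peak is 5.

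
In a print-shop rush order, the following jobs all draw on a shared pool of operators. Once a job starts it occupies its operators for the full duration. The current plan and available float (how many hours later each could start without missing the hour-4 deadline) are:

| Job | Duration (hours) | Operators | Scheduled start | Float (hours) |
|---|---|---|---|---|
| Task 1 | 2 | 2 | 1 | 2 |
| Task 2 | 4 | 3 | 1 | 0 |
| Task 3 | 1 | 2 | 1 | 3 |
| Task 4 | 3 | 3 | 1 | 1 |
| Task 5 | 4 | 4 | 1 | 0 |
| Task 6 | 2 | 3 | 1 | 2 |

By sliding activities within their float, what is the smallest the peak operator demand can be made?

13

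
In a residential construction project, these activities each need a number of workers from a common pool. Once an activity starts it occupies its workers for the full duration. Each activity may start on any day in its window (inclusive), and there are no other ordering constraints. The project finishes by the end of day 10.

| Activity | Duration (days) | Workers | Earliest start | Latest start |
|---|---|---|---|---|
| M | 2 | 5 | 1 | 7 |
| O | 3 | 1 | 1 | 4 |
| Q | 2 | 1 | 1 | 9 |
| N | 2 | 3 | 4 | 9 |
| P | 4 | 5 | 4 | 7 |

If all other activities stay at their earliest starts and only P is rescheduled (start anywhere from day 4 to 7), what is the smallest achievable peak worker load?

P@4: d1:7  d2:7  d3:1  d4:8  d5:8  d6:5  d7:5  d8:0  d9:0  d10:0 → peak 8
P@5: d1:7  d2:7  d3:1  d4:3  d5:8  d6:5  d7:5  d8:5  d9:0  d10:0 → peak 8
P@6: d1:7  d2:7  d3:1  d4:3  d5:3  d6:5  d7:5  d8:5  d9:5  d10:0 → peak 7
P@7: d1:7  d2:7  d3:1  d4:3  d5:3  d6:0  d7:5  d8:5  d9:5  d10:5 → peak 7
Best is P@6, peak 7.

7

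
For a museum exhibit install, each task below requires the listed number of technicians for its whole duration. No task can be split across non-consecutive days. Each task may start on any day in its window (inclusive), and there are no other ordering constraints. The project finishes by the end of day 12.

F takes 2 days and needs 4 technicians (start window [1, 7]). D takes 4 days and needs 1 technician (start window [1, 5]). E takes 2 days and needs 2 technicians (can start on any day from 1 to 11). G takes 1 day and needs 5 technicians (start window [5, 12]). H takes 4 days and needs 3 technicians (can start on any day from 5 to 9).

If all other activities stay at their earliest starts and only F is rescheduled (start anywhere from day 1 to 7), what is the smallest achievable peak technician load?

F@1: d1:7  d2:7  d3:1  d4:1  d5:8  d6:3  d7:3  d8:3  d9:0  d10:0  d11:0  d12:0 → peak 8
F@2: d1:3  d2:7  d3:5  d4:1  d5:8  d6:3  d7:3  d8:3  d9:0  d10:0  d11:0  d12:0 → peak 8
F@3: d1:3  d2:3  d3:5  d4:5  d5:8  d6:3  d7:3  d8:3  d9:0  d10:0  d11:0  d12:0 → peak 8
F@4: d1:3  d2:3  d3:1  d4:5  d5:12  d6:3  d7:3  d8:3  d9:0  d10:0  d11:0  d12:0 → peak 12
F@5: d1:3  d2:3  d3:1  d4:1  d5:12  d6:7  d7:3  d8:3  d9:0  d10:0  d11:0  d12:0 → peak 12
F@6: d1:3  d2:3  d3:1  d4:1  d5:8  d6:7  d7:7  d8:3  d9:0  d10:0  d11:0  d12:0 → peak 8
F@7: d1:3  d2:3  d3:1  d4:1  d5:8  d6:3  d7:7  d8:7  d9:0  d10:0  d11:0  d12:0 → peak 8
Best is F@1, peak 8.

8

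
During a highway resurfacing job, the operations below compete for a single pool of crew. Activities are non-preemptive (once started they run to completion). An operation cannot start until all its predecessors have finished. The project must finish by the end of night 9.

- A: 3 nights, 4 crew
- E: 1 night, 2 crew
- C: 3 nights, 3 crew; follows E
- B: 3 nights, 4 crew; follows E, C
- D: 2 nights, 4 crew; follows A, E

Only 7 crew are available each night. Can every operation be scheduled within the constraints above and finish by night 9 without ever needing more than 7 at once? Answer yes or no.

yes

Schedule A@1, E@1, C@2, B@5, D@8: n1:6  n2:7  n3:7  n4:3  n5:4  n6:4  n7:4  n8:4  n9:4 — peak 7 ≤ 7.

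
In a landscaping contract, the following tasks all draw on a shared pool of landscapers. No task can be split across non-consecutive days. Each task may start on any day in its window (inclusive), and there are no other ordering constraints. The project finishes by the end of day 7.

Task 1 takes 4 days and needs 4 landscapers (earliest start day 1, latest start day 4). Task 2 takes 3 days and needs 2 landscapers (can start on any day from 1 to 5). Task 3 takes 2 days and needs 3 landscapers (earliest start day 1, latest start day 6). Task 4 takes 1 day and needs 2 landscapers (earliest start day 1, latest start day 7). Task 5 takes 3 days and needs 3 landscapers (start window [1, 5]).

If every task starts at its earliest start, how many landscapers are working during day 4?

4

At early start, day 4 has: Task 1.
Demand: 4 = 4.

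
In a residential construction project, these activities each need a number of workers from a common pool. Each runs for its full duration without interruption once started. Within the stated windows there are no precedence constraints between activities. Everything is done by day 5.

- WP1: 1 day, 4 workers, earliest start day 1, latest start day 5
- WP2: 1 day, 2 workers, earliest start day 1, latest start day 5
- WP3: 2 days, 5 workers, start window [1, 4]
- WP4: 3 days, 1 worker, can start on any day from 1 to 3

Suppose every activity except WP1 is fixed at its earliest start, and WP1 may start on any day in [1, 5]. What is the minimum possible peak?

8

WP1@1: d1:12  d2:6  d3:1  d4:0  d5:0 → peak 12
WP1@2: d1:8  d2:10  d3:1  d4:0  d5:0 → peak 10
WP1@3: d1:8  d2:6  d3:5  d4:0  d5:0 → peak 8
WP1@4: d1:8  d2:6  d3:1  d4:4  d5:0 → peak 8
WP1@5: d1:8  d2:6  d3:1  d4:0  d5:4 → peak 8
Best is WP1@3, peak 8.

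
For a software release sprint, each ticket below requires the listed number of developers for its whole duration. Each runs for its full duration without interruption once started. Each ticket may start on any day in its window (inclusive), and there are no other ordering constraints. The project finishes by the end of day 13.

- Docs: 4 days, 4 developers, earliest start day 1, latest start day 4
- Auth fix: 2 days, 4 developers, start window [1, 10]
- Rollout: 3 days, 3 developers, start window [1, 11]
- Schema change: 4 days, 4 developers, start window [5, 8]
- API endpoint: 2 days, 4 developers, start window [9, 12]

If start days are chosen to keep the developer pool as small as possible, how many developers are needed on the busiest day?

Early-start (Docs@1, Auth fix@1, Rollout@1, Schema change@5, API endpoint@9) gives peak 11: d1:11  d2:11  d3:7  d4:4  d5:4  d6:4  d7:4  d8:4  d9:4  d10:4  d11:0  d12:0  d13:0.
Shift Auth fix→5, Schema change→7, API endpoint→11.
Schedule Docs@1, Auth fix@5, Rollout@1, Schema change@7, API endpoint@11: d1:7  d2:7  d3:7  d4:4  d5:4  d6:4  d7:4  d8:4  d9:4  d10:4  d11:4  d12:4  d13:0 — peak 7.

7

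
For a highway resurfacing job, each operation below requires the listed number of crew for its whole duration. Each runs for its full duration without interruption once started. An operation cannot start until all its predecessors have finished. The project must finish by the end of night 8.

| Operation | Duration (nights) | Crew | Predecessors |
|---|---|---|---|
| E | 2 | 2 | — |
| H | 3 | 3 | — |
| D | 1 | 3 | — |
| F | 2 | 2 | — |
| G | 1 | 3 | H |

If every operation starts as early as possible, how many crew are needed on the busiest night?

Early-start schedule: E@1, H@1, D@1, F@1, G@4.
Load per night: night 1: 10, night 2: 7, night 3: 3, night 4: 3, night 5: 0, night 6: 0, night 7: 0, night 8: 0.
Peak is 10.

10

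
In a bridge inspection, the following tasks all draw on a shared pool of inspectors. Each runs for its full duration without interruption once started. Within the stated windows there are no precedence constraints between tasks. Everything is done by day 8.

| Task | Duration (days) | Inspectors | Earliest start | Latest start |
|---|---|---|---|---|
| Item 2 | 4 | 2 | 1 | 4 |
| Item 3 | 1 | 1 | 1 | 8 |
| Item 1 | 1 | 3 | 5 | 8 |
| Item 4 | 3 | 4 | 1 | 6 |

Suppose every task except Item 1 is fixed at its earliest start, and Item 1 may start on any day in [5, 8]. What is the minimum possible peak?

7

Item 1@5: d1:7  d2:6  d3:6  d4:2  d5:3  d6:0  d7:0  d8:0 → peak 7
Item 1@6: d1:7  d2:6  d3:6  d4:2  d5:0  d6:3  d7:0  d8:0 → peak 7
Item 1@7: d1:7  d2:6  d3:6  d4:2  d5:0  d6:0  d7:3  d8:0 → peak 7
Item 1@8: d1:7  d2:6  d3:6  d4:2  d5:0  d6:0  d7:0  d8:3 → peak 7
Best is Item 1@5, peak 7.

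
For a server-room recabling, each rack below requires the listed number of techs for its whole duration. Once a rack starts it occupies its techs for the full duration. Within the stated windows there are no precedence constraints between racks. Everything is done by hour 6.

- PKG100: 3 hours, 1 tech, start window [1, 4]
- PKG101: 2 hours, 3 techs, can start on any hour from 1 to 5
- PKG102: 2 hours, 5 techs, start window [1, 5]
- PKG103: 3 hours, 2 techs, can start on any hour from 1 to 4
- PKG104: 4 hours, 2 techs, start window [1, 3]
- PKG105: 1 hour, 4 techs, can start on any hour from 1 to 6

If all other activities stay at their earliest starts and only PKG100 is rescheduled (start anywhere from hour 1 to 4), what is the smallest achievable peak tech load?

PKG100@1: h1:17  h2:13  h3:5  h4:2  h5:0  h6:0 → peak 17
PKG100@2: h1:16  h2:13  h3:5  h4:3  h5:0  h6:0 → peak 16
PKG100@3: h1:16  h2:12  h3:5  h4:3  h5:1  h6:0 → peak 16
PKG100@4: h1:16  h2:12  h3:4  h4:3  h5:1  h6:1 → peak 16
Best is PKG100@2, peak 16.

16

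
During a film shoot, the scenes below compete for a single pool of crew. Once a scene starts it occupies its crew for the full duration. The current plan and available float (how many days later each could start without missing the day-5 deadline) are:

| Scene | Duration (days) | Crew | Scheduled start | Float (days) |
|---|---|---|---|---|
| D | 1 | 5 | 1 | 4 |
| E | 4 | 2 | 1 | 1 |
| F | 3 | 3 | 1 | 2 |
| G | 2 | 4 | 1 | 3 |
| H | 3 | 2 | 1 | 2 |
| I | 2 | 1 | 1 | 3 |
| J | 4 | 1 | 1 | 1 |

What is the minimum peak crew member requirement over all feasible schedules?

9

Early-start (D@1, E@1, F@1, G@1, H@1, I@1, J@1) gives peak 18: d1:18  d2:13  d3:8  d4:3  d5:0.
Shift E→2, G→4, H→2, J→2.
Schedule D@1, E@2, F@1, G@4, H@2, I@1, J@2: d1:9  d2:9  d3:8  d4:9  d5:7 — peak 9.
Total crew member-days = 42 over 5 days ⇒ peak ≥ ⌈42/5⌉ = 9, so 9 is optimal.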